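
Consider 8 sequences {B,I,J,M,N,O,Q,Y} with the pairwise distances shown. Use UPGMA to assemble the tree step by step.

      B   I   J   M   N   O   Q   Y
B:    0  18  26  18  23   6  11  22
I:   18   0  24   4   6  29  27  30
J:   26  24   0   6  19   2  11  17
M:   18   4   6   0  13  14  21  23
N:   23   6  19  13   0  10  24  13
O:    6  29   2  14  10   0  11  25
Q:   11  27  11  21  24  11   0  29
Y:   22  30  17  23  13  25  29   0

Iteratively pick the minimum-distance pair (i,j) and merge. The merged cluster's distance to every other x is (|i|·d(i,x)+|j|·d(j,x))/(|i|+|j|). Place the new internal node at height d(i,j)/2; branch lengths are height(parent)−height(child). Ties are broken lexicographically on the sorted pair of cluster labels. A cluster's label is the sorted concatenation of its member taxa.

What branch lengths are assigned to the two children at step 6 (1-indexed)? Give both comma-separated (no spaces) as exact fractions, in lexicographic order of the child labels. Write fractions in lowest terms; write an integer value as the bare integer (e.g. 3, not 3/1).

71/24,119/24

1. join J+O (d=2) ⇒ JO; edges |J|=1, |O|=1
  updated: d(B,JO)=16, d(I,JO)=53/2, d(JO,M)=10, d(JO,N)=29/2, d(JO,Q)=11, d(JO,Y)=21
2. join I+M (d=4) ⇒ IM; edges |I|=2, |M|=2
  updated: d(B,IM)=18, d(IM,JO)=73/4, d(IM,N)=19/2, d(IM,Q)=24, d(IM,Y)=53/2
3. join IM+N (d=19/2) ⇒ IMN; edges |IM|=11/4, |N|=19/4
  updated: d(B,IMN)=59/3, d(IMN,JO)=17, d(IMN,Q)=24, d(IMN,Y)=22
4. join B+Q (d=11) ⇒ BQ; edges |B|=11/2, |Q|=11/2
  updated: d(BQ,IMN)=131/6, d(BQ,JO)=27/2, d(BQ,Y)=51/2
5. join BQ+JO (d=27/2) ⇒ BJOQ; edges |BQ|=5/4, |JO|=23/4
  updated: d(BJOQ,IMN)=233/12, d(BJOQ,Y)=93/4
6. join BJOQ+IMN (d=233/12) ⇒ BIJMNOQ; edges |BJOQ|=71/24, |IMN|=119/24
  updated: d(BIJMNOQ,Y)=159/7
7. join BIJMNOQ+Y (d=159/7) ⇒ BIJMNOQY; edges |BIJMNOQ|=277/168, |Y|=159/14
final tree: ((((B:11/2,Q:11/2):5/4,(J:1,O:1):23/4):71/24,((I:2,M:2):11/4,N:19/4):119/24):277/168,Y:159/14)
total length: 8807/168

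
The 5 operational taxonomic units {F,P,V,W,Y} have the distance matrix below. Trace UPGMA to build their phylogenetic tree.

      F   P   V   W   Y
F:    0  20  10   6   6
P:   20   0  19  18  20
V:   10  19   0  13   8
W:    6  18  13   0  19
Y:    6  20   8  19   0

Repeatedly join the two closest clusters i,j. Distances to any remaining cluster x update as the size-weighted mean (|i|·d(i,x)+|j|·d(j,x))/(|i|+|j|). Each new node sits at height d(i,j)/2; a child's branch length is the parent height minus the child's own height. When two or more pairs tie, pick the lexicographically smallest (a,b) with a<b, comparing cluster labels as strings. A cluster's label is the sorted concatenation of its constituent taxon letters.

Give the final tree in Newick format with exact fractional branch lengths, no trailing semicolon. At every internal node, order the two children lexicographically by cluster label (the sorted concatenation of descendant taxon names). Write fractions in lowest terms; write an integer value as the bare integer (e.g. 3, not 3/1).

(((F:3,W:3):3,(V:4,Y:4):2):29/8,P:77/8)

iteration 1: select F,W (d=6); attach at lengths (3, 3); label the merged cluster FW
  updated: d(FW,P)=19, d(FW,V)=23/2, d(FW,Y)=25/2
iteration 2: select V,Y (d=8); attach at lengths (4, 4); label the merged cluster VY
  updated: d(FW,VY)=12, d(P,VY)=39/2
iteration 3: select FW,VY (d=12); attach at lengths (3, 2); label the merged cluster FVWY
  updated: d(FVWY,P)=77/4
iteration 4: select FVWY,P (d=77/4); attach at lengths (29/8, 77/8); label the merged cluster FPVWY
final tree: (((F:3,W:3):3,(V:4,Y:4):2):29/8,P:77/8)
total length: 129/4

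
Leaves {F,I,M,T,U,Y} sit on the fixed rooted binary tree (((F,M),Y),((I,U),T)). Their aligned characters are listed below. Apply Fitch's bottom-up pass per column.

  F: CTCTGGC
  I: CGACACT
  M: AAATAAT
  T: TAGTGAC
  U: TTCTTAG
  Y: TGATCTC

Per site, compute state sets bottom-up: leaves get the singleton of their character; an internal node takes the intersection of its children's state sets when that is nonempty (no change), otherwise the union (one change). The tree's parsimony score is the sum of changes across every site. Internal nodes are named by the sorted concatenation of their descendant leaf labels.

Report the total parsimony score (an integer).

21

[col 0] FM: children F:{C}, M:{A} ∪→ {A,C}; cost 1
[col 0] FMY: children FM:{A,C}, Y:{T} ∪→ {A,C,T}; cost 1
[col 0] IU: children I:{C}, U:{T} ∪→ {C,T}; cost 1
[col 0] ITU: children IU:{C,T}, T:{T} ∩→ {T}; cost 0
[col 0] FIMTUY: children FMY:{A,C,T}, ITU:{T} ∩→ {T}; cost 0
[col 1] FM: children F:{T}, M:{A} ∪→ {A,T}; cost 1
[col 1] FMY: children FM:{A,T}, Y:{G} ∪→ {A,G,T}; cost 1
[col 1] IU: children I:{G}, U:{T} ∪→ {G,T}; cost 1
[col 1] ITU: children IU:{G,T}, T:{A} ∪→ {A,G,T}; cost 1
[col 1] FIMTUY: children FMY:{A,G,T}, ITU:{A,G,T} ∩→ {A,G,T}; cost 0
[col 2] FM: children F:{C}, M:{A} ∪→ {A,C}; cost 1
[col 2] FMY: children FM:{A,C}, Y:{A} ∩→ {A}; cost 0
[col 2] IU: children I:{A}, U:{C} ∪→ {A,C}; cost 1
[col 2] ITU: children IU:{A,C}, T:{G} ∪→ {A,C,G}; cost 1
[col 2] FIMTUY: children FMY:{A}, ITU:{A,C,G} ∩→ {A}; cost 0
[col 3] FM: children F:{T}, M:{T} ∩→ {T}; cost 0
[col 3] FMY: children FM:{T}, Y:{T} ∩→ {T}; cost 0
[col 3] IU: children I:{C}, U:{T} ∪→ {C,T}; cost 1
[col 3] ITU: children IU:{C,T}, T:{T} ∩→ {T}; cost 0
[col 3] FIMTUY: children FMY:{T}, ITU:{T} ∩→ {T}; cost 0
[col 4] FM: children F:{G}, M:{A} ∪→ {A,G}; cost 1
[col 4] FMY: children FM:{A,G}, Y:{C} ∪→ {A,C,G}; cost 1
[col 4] IU: children I:{A}, U:{T} ∪→ {A,T}; cost 1
[col 4] ITU: children IU:{A,T}, T:{G} ∪→ {A,G,T}; cost 1
[col 4] FIMTUY: children FMY:{A,C,G}, ITU:{A,G,T} ∩→ {A,G}; cost 0
[col 5] FM: children F:{G}, M:{A} ∪→ {A,G}; cost 1
[col 5] FMY: children FM:{A,G}, Y:{T} ∪→ {A,G,T}; cost 1
[col 5] IU: children I:{C}, U:{A} ∪→ {A,C}; cost 1
[col 5] ITU: children IU:{A,C}, T:{A} ∩→ {A}; cost 0
[col 5] FIMTUY: children FMY:{A,G,T}, ITU:{A} ∩→ {A}; cost 0
[col 6] FM: children F:{C}, M:{T} ∪→ {C,T}; cost 1
[col 6] FMY: children FM:{C,T}, Y:{C} ∩→ {C}; cost 0
[col 6] IU: children I:{T}, U:{G} ∪→ {G,T}; cost 1
[col 6] ITU: children IU:{G,T}, T:{C} ∪→ {C,G,T}; cost 1
[col 6] FIMTUY: children FMY:{C}, ITU:{C,G,T} ∩→ {C}; cost 0
per-site changes: [3, 4, 3, 1, 4, 3, 3]; total = 21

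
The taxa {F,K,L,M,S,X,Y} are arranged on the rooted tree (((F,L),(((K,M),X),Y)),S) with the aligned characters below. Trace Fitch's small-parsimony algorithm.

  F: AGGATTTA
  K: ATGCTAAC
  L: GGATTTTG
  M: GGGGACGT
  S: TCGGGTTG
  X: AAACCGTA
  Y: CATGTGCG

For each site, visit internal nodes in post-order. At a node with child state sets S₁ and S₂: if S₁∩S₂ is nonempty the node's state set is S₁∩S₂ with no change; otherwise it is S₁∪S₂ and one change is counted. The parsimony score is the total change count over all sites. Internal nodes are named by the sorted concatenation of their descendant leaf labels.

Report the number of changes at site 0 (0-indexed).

FL@0: {A} ∪ {G} = {A,G} (union, +1)
KM@0: {A} ∪ {G} = {A,G} (union, +1)
KMX@0: {A,G} ∩ {A} = {A} (intersection, +0)
KMXY@0: {A} ∪ {C} = {A,C} (union, +1)
FKLMXY@0: {A,G} ∩ {A,C} = {A} (intersection, +0)
FKLMSXY@0: {A} ∪ {T} = {A,T} (union, +1)
FL@1: {G} ∩ {G} = {G} (intersection, +0)
KM@1: {T} ∪ {G} = {G,T} (union, +1)
KMX@1: {G,T} ∪ {A} = {A,G,T} (union, +1)
KMXY@1: {A,G,T} ∩ {A} = {A} (intersection, +0)
FKLMXY@1: {G} ∪ {A} = {A,G} (union, +1)
FKLMSXY@1: {A,G} ∪ {C} = {A,C,G} (union, +1)
FL@2: {G} ∪ {A} = {A,G} (union, +1)
KM@2: {G} ∩ {G} = {G} (intersection, +0)
KMX@2: {G} ∪ {A} = {A,G} (union, +1)
KMXY@2: {A,G} ∪ {T} = {A,G,T} (union, +1)
FKLMXY@2: {A,G} ∩ {A,G,T} = {A,G} (intersection, +0)
FKLMSXY@2: {A,G} ∩ {G} = {G} (intersection, +0)
FL@3: {A} ∪ {T} = {A,T} (union, +1)
KM@3: {C} ∪ {G} = {C,G} (union, +1)
KMX@3: {C,G} ∩ {C} = {C} (intersection, +0)
KMXY@3: {C} ∪ {G} = {C,G} (union, +1)
FKLMXY@3: {A,T} ∪ {C,G} = {A,C,G,T} (union, +1)
FKLMSXY@3: {A,C,G,T} ∩ {G} = {G} (intersection, +0)
FL@4: {T} ∩ {T} = {T} (intersection, +0)
KM@4: {T} ∪ {A} = {A,T} (union, +1)
KMX@4: {A,T} ∪ {C} = {A,C,T} (union, +1)
KMXY@4: {A,C,T} ∩ {T} = {T} (intersection, +0)
FKLMXY@4: {T} ∩ {T} = {T} (intersection, +0)
FKLMSXY@4: {T} ∪ {G} = {G,T} (union, +1)
FL@5: {T} ∩ {T} = {T} (intersection, +0)
KM@5: {A} ∪ {C} = {A,C} (union, +1)
KMX@5: {A,C} ∪ {G} = {A,C,G} (union, +1)
KMXY@5: {A,C,G} ∩ {G} = {G} (intersection, +0)
FKLMXY@5: {T} ∪ {G} = {G,T} (union, +1)
FKLMSXY@5: {G,T} ∩ {T} = {T} (intersection, +0)
FL@6: {T} ∩ {T} = {T} (intersection, +0)
KM@6: {A} ∪ {G} = {A,G} (union, +1)
KMX@6: {A,G} ∪ {T} = {A,G,T} (union, +1)
KMXY@6: {A,G,T} ∪ {C} = {A,C,G,T} (union, +1)
FKLMXY@6: {T} ∩ {A,C,G,T} = {T} (intersection, +0)
FKLMSXY@6: {T} ∩ {T} = {T} (intersection, +0)
FL@7: {A} ∪ {G} = {A,G} (union, +1)
KM@7: {C} ∪ {T} = {C,T} (union, +1)
KMX@7: {C,T} ∪ {A} = {A,C,T} (union, +1)
KMXY@7: {A,C,T} ∪ {G} = {A,C,G,T} (union, +1)
FKLMXY@7: {A,G} ∩ {A,C,G,T} = {A,G} (intersection, +0)
FKLMSXY@7: {A,G} ∩ {G} = {G} (intersection, +0)
per-site changes: [4, 4, 3, 4, 3, 3, 3, 4]; total = 28

4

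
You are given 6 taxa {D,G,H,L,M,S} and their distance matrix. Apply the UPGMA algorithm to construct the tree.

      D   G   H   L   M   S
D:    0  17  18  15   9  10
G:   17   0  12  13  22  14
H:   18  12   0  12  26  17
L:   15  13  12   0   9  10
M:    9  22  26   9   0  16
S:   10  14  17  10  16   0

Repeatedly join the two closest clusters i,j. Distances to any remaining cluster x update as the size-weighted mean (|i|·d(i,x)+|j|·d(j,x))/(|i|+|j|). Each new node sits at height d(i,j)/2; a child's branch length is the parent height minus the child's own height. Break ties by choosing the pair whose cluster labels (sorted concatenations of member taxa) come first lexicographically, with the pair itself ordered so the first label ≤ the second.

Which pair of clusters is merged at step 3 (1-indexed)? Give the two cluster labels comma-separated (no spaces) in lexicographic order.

G,H

step 1: merge (D,M) at d=9; branch lengths D→9/2, M→9/2; new cluster DM
  updated: d(DM,G)=39/2, d(DM,H)=22, d(DM,L)=12, d(DM,S)=13
step 2: merge (L,S) at d=10; branch lengths L→5, S→5; new cluster LS
  updated: d(DM,LS)=25/2, d(G,LS)=27/2, d(H,LS)=29/2
step 3: merge (G,H) at d=12; branch lengths G→6, H→6; new cluster GH
  updated: d(DM,GH)=83/4, d(GH,LS)=14
step 4: merge (DM,LS) at d=25/2; branch lengths DM→7/4, LS→5/4; new cluster DLMS
  updated: d(DLMS,GH)=139/8
step 5: merge (DLMS,GH) at d=139/8; branch lengths DLMS→39/16, GH→43/16; new cluster DGHLMS
final tree: (((D:9/2,M:9/2):7/4,(L:5,S:5):5/4):39/16,(G:6,H:6):43/16)
total length: 313/8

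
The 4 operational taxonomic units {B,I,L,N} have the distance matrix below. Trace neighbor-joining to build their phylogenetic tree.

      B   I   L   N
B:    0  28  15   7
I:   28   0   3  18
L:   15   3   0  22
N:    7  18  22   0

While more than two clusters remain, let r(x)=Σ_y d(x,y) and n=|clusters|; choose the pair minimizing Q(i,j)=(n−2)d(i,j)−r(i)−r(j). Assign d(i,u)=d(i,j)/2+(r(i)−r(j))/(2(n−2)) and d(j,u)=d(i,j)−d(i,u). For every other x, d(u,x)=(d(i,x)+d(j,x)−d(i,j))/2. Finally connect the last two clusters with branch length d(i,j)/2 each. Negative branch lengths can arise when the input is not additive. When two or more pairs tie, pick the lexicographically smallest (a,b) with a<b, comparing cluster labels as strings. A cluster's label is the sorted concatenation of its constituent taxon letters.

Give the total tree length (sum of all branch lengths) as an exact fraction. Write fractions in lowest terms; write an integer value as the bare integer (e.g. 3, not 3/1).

1. join B+N (d=7, Q=-83) ⇒ BN; edges |B|=17/4, |N|=11/4
  updated: d(BN,I)=39/2, d(BN,L)=15
2. join BN+I (d=39/2, Q=-75/2) ⇒ BIN; edges |BN|=63/4, |I|=15/4
  updated: d(BIN,L)=-3/4
3. join BIN+L (d=-3/4) ⇒ BILN; edges |BIN|=-3/8, |L|=-3/8
final tree: (((B:17/4,N:11/4):63/4,I:15/4):-3/8,L:-3/8)
total length: 103/4

103/4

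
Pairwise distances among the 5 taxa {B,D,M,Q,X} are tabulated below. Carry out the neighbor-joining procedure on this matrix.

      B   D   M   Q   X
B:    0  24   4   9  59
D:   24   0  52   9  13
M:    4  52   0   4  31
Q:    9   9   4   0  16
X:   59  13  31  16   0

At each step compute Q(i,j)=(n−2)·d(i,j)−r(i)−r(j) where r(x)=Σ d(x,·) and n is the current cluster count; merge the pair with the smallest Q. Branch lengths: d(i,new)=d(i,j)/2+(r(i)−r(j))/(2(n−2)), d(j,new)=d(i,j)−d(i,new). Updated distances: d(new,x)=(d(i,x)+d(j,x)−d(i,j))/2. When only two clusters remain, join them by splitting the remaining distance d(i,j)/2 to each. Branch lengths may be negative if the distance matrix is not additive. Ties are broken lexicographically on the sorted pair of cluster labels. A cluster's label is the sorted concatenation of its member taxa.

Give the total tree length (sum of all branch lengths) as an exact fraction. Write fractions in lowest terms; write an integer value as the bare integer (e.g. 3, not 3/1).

iteration 1: select D,X (d=13, Q=-178); attach at lengths (3, 10); label the merged cluster DX
  updated: d(B,DX)=35, d(DX,M)=35, d(DX,Q)=6
iteration 2: select B,M (d=4, Q=-83); attach at lengths (13/4, 3/4); label the merged cluster BM
  updated: d(BM,DX)=33, d(BM,Q)=9/2
iteration 3: select BM,DX (d=33, Q=-87/2); attach at lengths (63/4, 69/4); label the merged cluster BDMX
  updated: d(BDMX,Q)=-45/4
iteration 4: select BDMX,Q (d=-45/4); attach at lengths (-45/8, -45/8); label the merged cluster BDMQX
final tree: (((B:13/4,M:3/4):63/4,(D:3,X:10):69/4):-45/8,Q:-45/8)
total length: 155/4

155/4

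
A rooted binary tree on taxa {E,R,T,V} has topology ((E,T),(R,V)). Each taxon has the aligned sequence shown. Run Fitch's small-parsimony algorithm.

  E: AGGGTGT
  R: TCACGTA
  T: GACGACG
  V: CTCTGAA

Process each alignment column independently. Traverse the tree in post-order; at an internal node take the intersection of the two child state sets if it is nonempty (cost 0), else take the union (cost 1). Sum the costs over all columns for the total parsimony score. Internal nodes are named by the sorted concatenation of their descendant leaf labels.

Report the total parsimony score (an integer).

17

site 0, node ET: E={A} ∪ T={G} → {A,G} (+1)
site 0, node RV: R={T} ∪ V={C} → {C,T} (+1)
site 0, node ERTV: ET={A,G} ∪ RV={C,T} → {A,C,G,T} (+1)
site 1, node ET: E={G} ∪ T={A} → {A,G} (+1)
site 1, node RV: R={C} ∪ V={T} → {C,T} (+1)
site 1, node ERTV: ET={A,G} ∪ RV={C,T} → {A,C,G,T} (+1)
site 2, node ET: E={G} ∪ T={C} → {C,G} (+1)
site 2, node RV: R={A} ∪ V={C} → {A,C} (+1)
site 2, node ERTV: ET={C,G} ∩ RV={A,C} → {C} (+0)
site 3, node ET: E={G} ∩ T={G} → {G} (+0)
site 3, node RV: R={C} ∪ V={T} → {C,T} (+1)
site 3, node ERTV: ET={G} ∪ RV={C,T} → {C,G,T} (+1)
site 4, node ET: E={T} ∪ T={A} → {A,T} (+1)
site 4, node RV: R={G} ∩ V={G} → {G} (+0)
site 4, node ERTV: ET={A,T} ∪ RV={G} → {A,G,T} (+1)
site 5, node ET: E={G} ∪ T={C} → {C,G} (+1)
site 5, node RV: R={T} ∪ V={A} → {A,T} (+1)
site 5, node ERTV: ET={C,G} ∪ RV={A,T} → {A,C,G,T} (+1)
site 6, node ET: E={T} ∪ T={G} → {G,T} (+1)
site 6, node RV: R={A} ∩ V={A} → {A} (+0)
site 6, node ERTV: ET={G,T} ∪ RV={A} → {A,G,T} (+1)
per-site changes: [3, 3, 2, 2, 2, 3, 2]; total = 17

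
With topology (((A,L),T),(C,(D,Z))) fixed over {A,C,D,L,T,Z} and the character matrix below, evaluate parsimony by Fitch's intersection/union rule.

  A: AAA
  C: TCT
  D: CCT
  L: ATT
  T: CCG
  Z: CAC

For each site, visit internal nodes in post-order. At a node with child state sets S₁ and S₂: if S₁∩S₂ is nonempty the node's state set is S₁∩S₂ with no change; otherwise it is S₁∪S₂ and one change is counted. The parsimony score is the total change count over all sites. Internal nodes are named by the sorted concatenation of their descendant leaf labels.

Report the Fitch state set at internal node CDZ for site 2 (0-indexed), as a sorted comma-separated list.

[col 0] AL: children A:{A}, L:{A} ∩→ {A}; cost 0
[col 0] ALT: children AL:{A}, T:{C} ∪→ {A,C}; cost 1
[col 0] DZ: children D:{C}, Z:{C} ∩→ {C}; cost 0
[col 0] CDZ: children C:{T}, DZ:{C} ∪→ {C,T}; cost 1
[col 0] ACDLTZ: children ALT:{A,C}, CDZ:{C,T} ∩→ {C}; cost 0
[col 1] AL: children A:{A}, L:{T} ∪→ {A,T}; cost 1
[col 1] ALT: children AL:{A,T}, T:{C} ∪→ {A,C,T}; cost 1
[col 1] DZ: children D:{C}, Z:{A} ∪→ {A,C}; cost 1
[col 1] CDZ: children C:{C}, DZ:{A,C} ∩→ {C}; cost 0
[col 1] ACDLTZ: children ALT:{A,C,T}, CDZ:{C} ∩→ {C}; cost 0
[col 2] AL: children A:{A}, L:{T} ∪→ {A,T}; cost 1
[col 2] ALT: children AL:{A,T}, T:{G} ∪→ {A,G,T}; cost 1
[col 2] DZ: children D:{T}, Z:{C} ∪→ {C,T}; cost 1
[col 2] CDZ: children C:{T}, DZ:{C,T} ∩→ {T}; cost 0
[col 2] ACDLTZ: children ALT:{A,G,T}, CDZ:{T} ∩→ {T}; cost 0
per-site changes: [2, 3, 3]; total = 8

T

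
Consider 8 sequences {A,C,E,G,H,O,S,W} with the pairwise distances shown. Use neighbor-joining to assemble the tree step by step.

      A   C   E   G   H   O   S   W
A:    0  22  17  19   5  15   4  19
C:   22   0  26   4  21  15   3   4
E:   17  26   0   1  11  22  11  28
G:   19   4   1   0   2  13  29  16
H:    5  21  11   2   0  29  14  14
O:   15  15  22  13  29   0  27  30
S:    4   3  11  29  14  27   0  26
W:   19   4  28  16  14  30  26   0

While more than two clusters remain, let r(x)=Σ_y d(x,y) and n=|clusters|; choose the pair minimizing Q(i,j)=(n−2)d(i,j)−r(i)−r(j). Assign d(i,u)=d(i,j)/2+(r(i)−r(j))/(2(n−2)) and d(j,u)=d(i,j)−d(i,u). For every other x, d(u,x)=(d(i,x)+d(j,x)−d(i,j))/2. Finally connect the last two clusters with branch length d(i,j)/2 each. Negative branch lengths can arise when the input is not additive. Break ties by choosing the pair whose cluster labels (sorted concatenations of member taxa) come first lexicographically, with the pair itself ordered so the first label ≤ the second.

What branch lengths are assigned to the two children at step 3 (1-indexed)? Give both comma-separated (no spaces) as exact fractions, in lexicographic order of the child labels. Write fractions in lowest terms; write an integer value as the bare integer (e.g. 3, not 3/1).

step 1: merge (C,W) at d=4, Q=-208; branch lengths C→-3/2, W→11/2; new cluster CW
  updated: d(A,CW)=37/2, d(CW,E)=25, d(CW,G)=8, d(CW,H)=31/2, d(CW,O)=41/2, d(CW,S)=25/2
step 2: merge (A,S) at d=4, Q=-156; branch lengths A→1/10, S→39/10; new cluster AS
  updated: d(AS,CW)=27/2, d(AS,E)=12, d(AS,G)=22, d(AS,H)=15/2, d(AS,O)=19
step 3: merge (E,G) at d=1, Q=-113; branch lengths E→29/8, G→-21/8; new cluster EG
  updated: d(AS,EG)=33/2, d(CW,EG)=16, d(EG,H)=6, d(EG,O)=17
step 4: merge (EG,H) at d=6, Q=-191/2; branch lengths EG→31/12, H→41/12; new cluster EGH
  updated: d(AS,EGH)=9, d(CW,EGH)=51/4, d(EGH,O)=20
step 5: merge (AS,EGH) at d=9, Q=-261/4; branch lengths AS→71/16, EGH→73/16; new cluster AEGHS
  updated: d(AEGHS,CW)=69/8, d(AEGHS,O)=15
step 6: merge (AEGHS,CW) at d=69/8, Q=-353/8; branch lengths AEGHS→25/16, CW→113/16; new cluster ACEGHSW
  updated: d(ACEGHSW,O)=215/16
step 7: merge (ACEGHSW,O) at d=215/16; branch lengths ACEGHSW→215/32, O→215/32; new cluster ACEGHOSW
final tree: ((((A:1/10,S:39/10):71/16,((E:29/8,G:-21/8):31/12,H:41/12):73/16):25/16,(C:-3/2,W:11/2):113/16):215/32,O:215/32)
total length: 737/16

29/8,-21/8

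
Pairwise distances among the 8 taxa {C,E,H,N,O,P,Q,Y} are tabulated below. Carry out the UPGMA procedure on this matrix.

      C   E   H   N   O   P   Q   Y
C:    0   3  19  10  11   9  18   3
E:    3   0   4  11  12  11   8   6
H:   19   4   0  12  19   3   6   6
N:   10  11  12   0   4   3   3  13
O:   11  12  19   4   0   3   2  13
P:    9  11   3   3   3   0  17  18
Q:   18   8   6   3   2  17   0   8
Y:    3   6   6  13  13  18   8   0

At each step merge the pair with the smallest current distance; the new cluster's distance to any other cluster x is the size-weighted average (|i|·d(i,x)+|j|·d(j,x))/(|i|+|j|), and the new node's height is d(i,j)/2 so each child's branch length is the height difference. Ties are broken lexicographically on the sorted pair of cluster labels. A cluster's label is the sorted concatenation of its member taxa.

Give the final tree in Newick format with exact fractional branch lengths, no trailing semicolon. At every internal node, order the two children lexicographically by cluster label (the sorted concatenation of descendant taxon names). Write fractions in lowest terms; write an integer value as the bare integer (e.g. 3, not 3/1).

(((C:3/2,E:3/2):3/4,Y:9/4):69/20,((H:3/2,P:3/2):7/2,(N:7/4,(O:1,Q:1):3/4):13/4):7/10)

iteration 1: select O,Q (d=2); attach at lengths (1, 1); label the merged cluster OQ
  updated: d(C,OQ)=29/2, d(E,OQ)=10, d(H,OQ)=25/2, d(N,OQ)=7/2, d(OQ,P)=10, d(OQ,Y)=21/2
iteration 2: select C,E (d=3); attach at lengths (3/2, 3/2); label the merged cluster CE
  updated: d(CE,H)=23/2, d(CE,N)=21/2, d(CE,OQ)=49/4, d(CE,P)=10, d(CE,Y)=9/2
iteration 3: select H,P (d=3); attach at lengths (3/2, 3/2); label the merged cluster HP
  updated: d(CE,HP)=43/4, d(HP,N)=15/2, d(HP,OQ)=45/4, d(HP,Y)=12
iteration 4: select N,OQ (d=7/2); attach at lengths (7/4, 3/4); label the merged cluster NOQ
  updated: d(CE,NOQ)=35/3, d(HP,NOQ)=10, d(NOQ,Y)=34/3
iteration 5: select CE,Y (d=9/2); attach at lengths (3/4, 9/4); label the merged cluster CEY
  updated: d(CEY,HP)=67/6, d(CEY,NOQ)=104/9
iteration 6: select HP,NOQ (d=10); attach at lengths (7/2, 13/4); label the merged cluster HNOPQ
  updated: d(CEY,HNOPQ)=57/5
iteration 7: select CEY,HNOPQ (d=57/5); attach at lengths (69/20, 7/10); label the merged cluster CEHNOPQY
final tree: (((C:3/2,E:3/2):3/4,Y:9/4):69/20,((H:3/2,P:3/2):7/2,(N:7/4,(O:1,Q:1):3/4):13/4):7/10)
total length: 122/5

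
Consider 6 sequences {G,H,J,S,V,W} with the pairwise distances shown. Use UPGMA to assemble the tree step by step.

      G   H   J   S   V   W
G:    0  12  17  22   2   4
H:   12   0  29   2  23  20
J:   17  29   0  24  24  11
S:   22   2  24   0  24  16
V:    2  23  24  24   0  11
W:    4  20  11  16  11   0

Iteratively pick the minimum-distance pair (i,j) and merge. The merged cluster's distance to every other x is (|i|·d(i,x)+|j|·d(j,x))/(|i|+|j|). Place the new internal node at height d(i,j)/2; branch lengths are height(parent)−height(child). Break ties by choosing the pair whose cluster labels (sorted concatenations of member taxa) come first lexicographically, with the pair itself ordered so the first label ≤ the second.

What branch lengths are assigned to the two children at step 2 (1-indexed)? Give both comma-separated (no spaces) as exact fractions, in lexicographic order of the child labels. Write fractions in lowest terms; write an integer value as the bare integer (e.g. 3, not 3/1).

1,1

iteration 1: select G,V (d=2); attach at lengths (1, 1); label the merged cluster GV
  updated: d(GV,H)=35/2, d(GV,J)=41/2, d(GV,S)=23, d(GV,W)=15/2
iteration 2: select H,S (d=2); attach at lengths (1, 1); label the merged cluster HS
  updated: d(GV,HS)=81/4, d(HS,J)=53/2, d(HS,W)=18
iteration 3: select GV,W (d=15/2); attach at lengths (11/4, 15/4); label the merged cluster GVW
  updated: d(GVW,HS)=39/2, d(GVW,J)=52/3
iteration 4: select GVW,J (d=52/3); attach at lengths (59/12, 26/3); label the merged cluster GJVW
  updated: d(GJVW,HS)=85/4
iteration 5: select GJVW,HS (d=85/4); attach at lengths (47/24, 77/8); label the merged cluster GHJSVW
final tree: ((((G:1,V:1):11/4,W:15/4):59/12,J:26/3):47/24,(H:1,S:1):77/8)
total length: 107/3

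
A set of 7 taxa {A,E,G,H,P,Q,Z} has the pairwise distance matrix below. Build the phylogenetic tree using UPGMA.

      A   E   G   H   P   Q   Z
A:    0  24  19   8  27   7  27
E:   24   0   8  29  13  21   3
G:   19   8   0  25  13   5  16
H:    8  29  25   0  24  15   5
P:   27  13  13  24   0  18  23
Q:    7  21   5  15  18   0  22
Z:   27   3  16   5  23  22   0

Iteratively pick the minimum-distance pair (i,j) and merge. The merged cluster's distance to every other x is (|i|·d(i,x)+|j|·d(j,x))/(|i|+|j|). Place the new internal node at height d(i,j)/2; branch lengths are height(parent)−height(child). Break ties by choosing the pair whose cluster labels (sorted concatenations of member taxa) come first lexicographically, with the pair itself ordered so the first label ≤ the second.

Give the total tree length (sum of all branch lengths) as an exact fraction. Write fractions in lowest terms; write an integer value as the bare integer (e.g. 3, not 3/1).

668/15

iteration 1: select E,Z (d=3); attach at lengths (3/2, 3/2); label the merged cluster EZ
  updated: d(A,EZ)=51/2, d(EZ,G)=12, d(EZ,H)=17, d(EZ,P)=18, d(EZ,Q)=43/2
iteration 2: select G,Q (d=5); attach at lengths (5/2, 5/2); label the merged cluster GQ
  updated: d(A,GQ)=13, d(EZ,GQ)=67/4, d(GQ,H)=20, d(GQ,P)=31/2
iteration 3: select A,H (d=8); attach at lengths (4, 4); label the merged cluster AH
  updated: d(AH,EZ)=85/4, d(AH,GQ)=33/2, d(AH,P)=51/2
iteration 4: select GQ,P (d=31/2); attach at lengths (21/4, 31/4); label the merged cluster GPQ
  updated: d(AH,GPQ)=39/2, d(EZ,GPQ)=103/6
iteration 5: select EZ,GPQ (d=103/6); attach at lengths (85/12, 5/6); label the merged cluster EGPQZ
  updated: d(AH,EGPQZ)=101/5
iteration 6: select AH,EGPQZ (d=101/5); attach at lengths (61/10, 91/60); label the merged cluster AEGHPQZ
final tree: ((A:4,H:4):61/10,((E:3/2,Z:3/2):85/12,((G:5/2,Q:5/2):21/4,P:31/4):5/6):91/60)
total length: 668/15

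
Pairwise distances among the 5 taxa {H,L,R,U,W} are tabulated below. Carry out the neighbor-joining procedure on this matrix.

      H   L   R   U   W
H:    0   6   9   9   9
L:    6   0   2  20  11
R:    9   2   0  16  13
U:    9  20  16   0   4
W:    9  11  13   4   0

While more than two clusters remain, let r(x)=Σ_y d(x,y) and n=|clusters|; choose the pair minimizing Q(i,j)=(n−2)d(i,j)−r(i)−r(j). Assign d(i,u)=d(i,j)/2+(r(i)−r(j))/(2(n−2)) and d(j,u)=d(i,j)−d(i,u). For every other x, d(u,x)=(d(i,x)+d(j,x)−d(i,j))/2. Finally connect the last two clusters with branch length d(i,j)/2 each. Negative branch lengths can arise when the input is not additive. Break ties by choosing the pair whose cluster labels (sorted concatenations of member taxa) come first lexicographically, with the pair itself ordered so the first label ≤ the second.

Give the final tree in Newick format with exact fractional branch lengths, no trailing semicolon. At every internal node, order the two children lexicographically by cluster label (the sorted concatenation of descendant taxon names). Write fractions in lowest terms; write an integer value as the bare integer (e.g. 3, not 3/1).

(((H:3/4,(U:4,W:0):25/4):23/4,L:1/2):3/4,R:3/4)

1. join U+W (d=4, Q=-74) ⇒ UW; edges |U|=4, |W|=0
  updated: d(H,UW)=7, d(L,UW)=27/2, d(R,UW)=25/2
2. join H+UW (d=7, Q=-41) ⇒ HUW; edges |H|=3/4, |UW|=25/4
  updated: d(HUW,L)=25/4, d(HUW,R)=29/4
3. join HUW+L (d=25/4, Q=-31/2) ⇒ HLUW; edges |HUW|=23/4, |L|=1/2
  updated: d(HLUW,R)=3/2
4. join HLUW+R (d=3/2) ⇒ HLRUW; edges |HLUW|=3/4, |R|=3/4
final tree: (((H:3/4,(U:4,W:0):25/4):23/4,L:1/2):3/4,R:3/4)
total length: 75/4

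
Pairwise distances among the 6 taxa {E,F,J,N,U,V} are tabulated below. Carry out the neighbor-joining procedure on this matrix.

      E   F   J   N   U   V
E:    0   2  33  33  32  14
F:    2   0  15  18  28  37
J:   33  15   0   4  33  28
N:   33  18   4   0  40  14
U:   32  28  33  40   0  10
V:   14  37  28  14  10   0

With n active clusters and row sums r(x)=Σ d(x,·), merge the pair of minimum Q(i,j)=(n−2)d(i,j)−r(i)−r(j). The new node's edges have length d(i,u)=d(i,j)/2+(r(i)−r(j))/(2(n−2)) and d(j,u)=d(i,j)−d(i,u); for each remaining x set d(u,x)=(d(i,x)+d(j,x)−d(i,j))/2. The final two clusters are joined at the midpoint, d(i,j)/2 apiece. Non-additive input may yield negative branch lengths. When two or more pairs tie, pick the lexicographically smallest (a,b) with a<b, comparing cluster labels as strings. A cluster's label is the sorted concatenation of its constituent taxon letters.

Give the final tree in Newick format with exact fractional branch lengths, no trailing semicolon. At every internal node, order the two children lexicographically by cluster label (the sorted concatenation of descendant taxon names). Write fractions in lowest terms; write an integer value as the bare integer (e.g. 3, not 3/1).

iteration 1: select E,F (d=2, Q=-206); attach at lengths (11/4, -3/4); label the merged cluster EF
  updated: d(EF,J)=23, d(EF,N)=49/2, d(EF,U)=29, d(EF,V)=49/2
iteration 2: select J,N (d=4, Q=-317/2); attach at lengths (35/12, 13/12); label the merged cluster JN
  updated: d(EF,JN)=87/4, d(JN,U)=69/2, d(JN,V)=19
iteration 3: select EF,JN (d=87/4, Q=-107); attach at lengths (87/8, 87/8); label the merged cluster EFJN
  updated: d(EFJN,U)=167/8, d(EFJN,V)=87/8
iteration 4: select EFJN,U (d=167/8, Q=-167/4); attach at lengths (87/8, 10); label the merged cluster EFJNU
  updated: d(EFJNU,V)=0
iteration 5: select EFJNU,V (d=0); attach at lengths (0, 0); label the merged cluster EFJNUV
final tree: ((((E:11/4,F:-3/4):87/8,(J:35/12,N:13/12):87/8):87/8,U:10):0,V:0)
total length: 389/8

((((E:11/4,F:-3/4):87/8,(J:35/12,N:13/12):87/8):87/8,U:10):0,V:0)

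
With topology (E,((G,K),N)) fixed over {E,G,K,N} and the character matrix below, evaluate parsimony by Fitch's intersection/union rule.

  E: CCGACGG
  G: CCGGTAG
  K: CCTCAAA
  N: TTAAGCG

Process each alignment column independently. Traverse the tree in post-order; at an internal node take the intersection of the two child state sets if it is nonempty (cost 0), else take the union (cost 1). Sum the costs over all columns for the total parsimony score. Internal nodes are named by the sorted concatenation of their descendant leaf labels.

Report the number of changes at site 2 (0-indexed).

2

site 0, node GK: G={C} ∩ K={C} → {C} (+0)
site 0, node GKN: GK={C} ∪ N={T} → {C,T} (+1)
site 0, node EGKN: E={C} ∩ GKN={C,T} → {C} (+0)
site 1, node GK: G={C} ∩ K={C} → {C} (+0)
site 1, node GKN: GK={C} ∪ N={T} → {C,T} (+1)
site 1, node EGKN: E={C} ∩ GKN={C,T} → {C} (+0)
site 2, node GK: G={G} ∪ K={T} → {G,T} (+1)
site 2, node GKN: GK={G,T} ∪ N={A} → {A,G,T} (+1)
site 2, node EGKN: E={G} ∩ GKN={A,G,T} → {G} (+0)
site 3, node GK: G={G} ∪ K={C} → {C,G} (+1)
site 3, node GKN: GK={C,G} ∪ N={A} → {A,C,G} (+1)
site 3, node EGKN: E={A} ∩ GKN={A,C,G} → {A} (+0)
site 4, node GK: G={T} ∪ K={A} → {A,T} (+1)
site 4, node GKN: GK={A,T} ∪ N={G} → {A,G,T} (+1)
site 4, node EGKN: E={C} ∪ GKN={A,G,T} → {A,C,G,T} (+1)
site 5, node GK: G={A} ∩ K={A} → {A} (+0)
site 5, node GKN: GK={A} ∪ N={C} → {A,C} (+1)
site 5, node EGKN: E={G} ∪ GKN={A,C} → {A,C,G} (+1)
site 6, node GK: G={G} ∪ K={A} → {A,G} (+1)
site 6, node GKN: GK={A,G} ∩ N={G} → {G} (+0)
site 6, node EGKN: E={G} ∩ GKN={G} → {G} (+0)
per-site changes: [1, 1, 2, 2, 3, 2, 1]; total = 12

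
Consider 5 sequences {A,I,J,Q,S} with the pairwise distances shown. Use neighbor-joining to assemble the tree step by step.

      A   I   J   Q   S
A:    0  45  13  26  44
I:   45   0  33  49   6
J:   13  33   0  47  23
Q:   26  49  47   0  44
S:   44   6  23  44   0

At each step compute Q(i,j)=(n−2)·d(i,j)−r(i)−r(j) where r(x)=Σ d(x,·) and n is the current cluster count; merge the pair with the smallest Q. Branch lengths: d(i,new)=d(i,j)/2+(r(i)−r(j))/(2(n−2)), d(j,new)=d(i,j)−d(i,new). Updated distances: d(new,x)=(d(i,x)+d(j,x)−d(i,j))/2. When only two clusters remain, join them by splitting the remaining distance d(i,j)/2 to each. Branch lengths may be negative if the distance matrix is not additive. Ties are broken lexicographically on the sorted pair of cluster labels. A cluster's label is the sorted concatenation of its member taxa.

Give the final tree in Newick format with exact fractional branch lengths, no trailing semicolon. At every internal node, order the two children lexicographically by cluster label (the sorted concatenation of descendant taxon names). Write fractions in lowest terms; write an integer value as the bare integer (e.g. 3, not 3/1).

(((A:4,Q:22):43/4,(I:17/3,S:1/3):75/4):25/8,J:25/8)

iteration 1: select I,S (d=6, Q=-232); attach at lengths (17/3, 1/3); label the merged cluster IS
  updated: d(A,IS)=83/2, d(IS,J)=25, d(IS,Q)=87/2
iteration 2: select A,Q (d=26, Q=-145); attach at lengths (4, 22); label the merged cluster AQ
  updated: d(AQ,IS)=59/2, d(AQ,J)=17
iteration 3: select AQ,IS (d=59/2, Q=-143/2); attach at lengths (43/4, 75/4); label the merged cluster AIQS
  updated: d(AIQS,J)=25/4
iteration 4: select AIQS,J (d=25/4); attach at lengths (25/8, 25/8); label the merged cluster AIJQS
final tree: (((A:4,Q:22):43/4,(I:17/3,S:1/3):75/4):25/8,J:25/8)
total length: 271/4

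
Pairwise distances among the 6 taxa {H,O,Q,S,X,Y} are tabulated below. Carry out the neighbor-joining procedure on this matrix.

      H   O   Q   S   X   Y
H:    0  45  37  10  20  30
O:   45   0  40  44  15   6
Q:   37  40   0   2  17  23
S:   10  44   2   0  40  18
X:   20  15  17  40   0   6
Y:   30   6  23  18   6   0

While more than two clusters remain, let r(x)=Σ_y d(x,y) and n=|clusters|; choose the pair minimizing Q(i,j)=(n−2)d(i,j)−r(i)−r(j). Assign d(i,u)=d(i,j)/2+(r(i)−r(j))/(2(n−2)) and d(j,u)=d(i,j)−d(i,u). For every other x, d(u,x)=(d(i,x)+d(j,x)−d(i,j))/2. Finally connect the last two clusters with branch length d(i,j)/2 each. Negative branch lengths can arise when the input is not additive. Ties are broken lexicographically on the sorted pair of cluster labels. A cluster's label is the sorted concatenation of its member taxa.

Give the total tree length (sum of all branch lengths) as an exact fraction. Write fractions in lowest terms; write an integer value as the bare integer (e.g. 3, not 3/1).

805/16

1. join Q+S (d=2, Q=-225) ⇒ QS; edges |Q|=13/8, |S|=3/8
  updated: d(H,QS)=45/2, d(O,QS)=41, d(QS,X)=55/2, d(QS,Y)=39/2
2. join H+QS (d=45/2, Q=-321/2) ⇒ HQS; edges |H|=149/12, |QS|=121/12
  updated: d(HQS,O)=127/4, d(HQS,X)=25/2, d(HQS,Y)=27/2
3. join HQS+X (d=25/2, Q=-265/4) ⇒ HQSX; edges |HQS|=197/16, |X|=3/16
  updated: d(HQSX,O)=137/8, d(HQSX,Y)=7/2
4. join HQSX+O (d=137/8, Q=-213/8) ⇒ HOQSX; edges |HQSX|=117/16, |O|=157/16
  updated: d(HOQSX,Y)=-61/16
5. join HOQSX+Y (d=-61/16) ⇒ HOQSXY; edges |HOQSX|=-61/32, |Y|=-61/32
final tree: ((((H:149/12,(Q:13/8,S:3/8):121/12):197/16,X:3/16):117/16,O:157/16):-61/32,Y:-61/32)
total length: 805/16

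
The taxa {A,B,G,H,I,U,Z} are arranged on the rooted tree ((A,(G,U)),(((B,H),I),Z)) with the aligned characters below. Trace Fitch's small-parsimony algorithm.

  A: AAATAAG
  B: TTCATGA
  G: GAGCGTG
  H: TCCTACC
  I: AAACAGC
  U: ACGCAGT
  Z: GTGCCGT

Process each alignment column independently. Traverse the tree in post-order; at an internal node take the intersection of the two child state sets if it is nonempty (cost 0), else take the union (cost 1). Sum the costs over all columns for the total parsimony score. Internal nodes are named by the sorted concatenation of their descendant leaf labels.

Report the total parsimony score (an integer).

[col 0] GU: children G:{G}, U:{A} ∪→ {A,G}; cost 1
[col 0] AGU: children A:{A}, GU:{A,G} ∩→ {A}; cost 0
[col 0] BH: children B:{T}, H:{T} ∩→ {T}; cost 0
[col 0] BHI: children BH:{T}, I:{A} ∪→ {A,T}; cost 1
[col 0] BHIZ: children BHI:{A,T}, Z:{G} ∪→ {A,G,T}; cost 1
[col 0] ABGHIUZ: children AGU:{A}, BHIZ:{A,G,T} ∩→ {A}; cost 0
[col 1] GU: children G:{A}, U:{C} ∪→ {A,C}; cost 1
[col 1] AGU: children A:{A}, GU:{A,C} ∩→ {A}; cost 0
[col 1] BH: children B:{T}, H:{C} ∪→ {C,T}; cost 1
[col 1] BHI: children BH:{C,T}, I:{A} ∪→ {A,C,T}; cost 1
[col 1] BHIZ: children BHI:{A,C,T}, Z:{T} ∩→ {T}; cost 0
[col 1] ABGHIUZ: children AGU:{A}, BHIZ:{T} ∪→ {A,T}; cost 1
[col 2] GU: children G:{G}, U:{G} ∩→ {G}; cost 0
[col 2] AGU: children A:{A}, GU:{G} ∪→ {A,G}; cost 1
[col 2] BH: children B:{C}, H:{C} ∩→ {C}; cost 0
[col 2] BHI: children BH:{C}, I:{A} ∪→ {A,C}; cost 1
[col 2] BHIZ: children BHI:{A,C}, Z:{G} ∪→ {A,C,G}; cost 1
[col 2] ABGHIUZ: children AGU:{A,G}, BHIZ:{A,C,G} ∩→ {A,G}; cost 0
[col 3] GU: children G:{C}, U:{C} ∩→ {C}; cost 0
[col 3] AGU: children A:{T}, GU:{C} ∪→ {C,T}; cost 1
[col 3] BH: children B:{A}, H:{T} ∪→ {A,T}; cost 1
[col 3] BHI: children BH:{A,T}, I:{C} ∪→ {A,C,T}; cost 1
[col 3] BHIZ: children BHI:{A,C,T}, Z:{C} ∩→ {C}; cost 0
[col 3] ABGHIUZ: children AGU:{C,T}, BHIZ:{C} ∩→ {C}; cost 0
[col 4] GU: children G:{G}, U:{A} ∪→ {A,G}; cost 1
[col 4] AGU: children A:{A}, GU:{A,G} ∩→ {A}; cost 0
[col 4] BH: children B:{T}, H:{A} ∪→ {A,T}; cost 1
[col 4] BHI: children BH:{A,T}, I:{A} ∩→ {A}; cost 0
[col 4] BHIZ: children BHI:{A}, Z:{C} ∪→ {A,C}; cost 1
[col 4] ABGHIUZ: children AGU:{A}, BHIZ:{A,C} ∩→ {A}; cost 0
[col 5] GU: children G:{T}, U:{G} ∪→ {G,T}; cost 1
[col 5] AGU: children A:{A}, GU:{G,T} ∪→ {A,G,T}; cost 1
[col 5] BH: children B:{G}, H:{C} ∪→ {C,G}; cost 1
[col 5] BHI: children BH:{C,G}, I:{G} ∩→ {G}; cost 0
[col 5] BHIZ: children BHI:{G}, Z:{G} ∩→ {G}; cost 0
[col 5] ABGHIUZ: children AGU:{A,G,T}, BHIZ:{G} ∩→ {G}; cost 0
[col 6] GU: children G:{G}, U:{T} ∪→ {G,T}; cost 1
[col 6] AGU: children A:{G}, GU:{G,T} ∩→ {G}; cost 0
[col 6] BH: children B:{A}, H:{C} ∪→ {A,C}; cost 1
[col 6] BHI: children BH:{A,C}, I:{C} ∩→ {C}; cost 0
[col 6] BHIZ: children BHI:{C}, Z:{T} ∪→ {C,T}; cost 1
[col 6] ABGHIUZ: children AGU:{G}, BHIZ:{C,T} ∪→ {C,G,T}; cost 1
per-site changes: [3, 4, 3, 3, 3, 3, 4]; total = 23

23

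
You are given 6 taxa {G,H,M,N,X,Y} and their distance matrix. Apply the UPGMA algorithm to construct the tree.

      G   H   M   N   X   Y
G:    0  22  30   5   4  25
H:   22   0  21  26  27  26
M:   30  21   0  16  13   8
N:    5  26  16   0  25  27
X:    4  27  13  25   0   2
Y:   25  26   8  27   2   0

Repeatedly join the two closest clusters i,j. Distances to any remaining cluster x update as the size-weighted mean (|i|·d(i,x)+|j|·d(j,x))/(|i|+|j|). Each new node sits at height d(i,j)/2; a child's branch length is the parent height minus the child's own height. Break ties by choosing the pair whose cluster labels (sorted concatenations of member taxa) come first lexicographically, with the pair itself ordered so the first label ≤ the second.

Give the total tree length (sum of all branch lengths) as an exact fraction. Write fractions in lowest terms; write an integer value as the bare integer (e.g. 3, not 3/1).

656/15

step 1: merge (X,Y) at d=2; branch lengths X→1, Y→1; new cluster XY
  updated: d(G,XY)=29/2, d(H,XY)=53/2, d(M,XY)=21/2, d(N,XY)=26
step 2: merge (G,N) at d=5; branch lengths G→5/2, N→5/2; new cluster GN
  updated: d(GN,H)=24, d(GN,M)=23, d(GN,XY)=81/4
step 3: merge (M,XY) at d=21/2; branch lengths M→21/4, XY→17/4; new cluster MXY
  updated: d(GN,MXY)=127/6, d(H,MXY)=74/3
step 4: merge (GN,MXY) at d=127/6; branch lengths GN→97/12, MXY→16/3; new cluster GMNXY
  updated: d(GMNXY,H)=122/5
step 5: merge (GMNXY,H) at d=122/5; branch lengths GMNXY→97/60, H→61/5; new cluster GHMNXY
final tree: (((G:5/2,N:5/2):97/12,(M:21/4,(X:1,Y:1):17/4):16/3):97/60,H:61/5)
total length: 656/15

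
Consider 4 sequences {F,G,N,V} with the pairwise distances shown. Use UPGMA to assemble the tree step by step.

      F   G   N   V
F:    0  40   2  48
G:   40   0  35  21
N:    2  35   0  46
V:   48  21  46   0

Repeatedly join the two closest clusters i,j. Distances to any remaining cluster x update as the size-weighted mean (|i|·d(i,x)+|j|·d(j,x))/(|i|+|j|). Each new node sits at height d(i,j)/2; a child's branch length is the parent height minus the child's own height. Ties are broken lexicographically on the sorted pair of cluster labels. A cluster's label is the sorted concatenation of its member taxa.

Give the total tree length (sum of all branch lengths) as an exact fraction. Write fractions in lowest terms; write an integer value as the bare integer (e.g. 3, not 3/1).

215/4

step 1: merge (F,N) at d=2; branch lengths F→1, N→1; new cluster FN
  updated: d(FN,G)=75/2, d(FN,V)=47
step 2: merge (G,V) at d=21; branch lengths G→21/2, V→21/2; new cluster GV
  updated: d(FN,GV)=169/4
step 3: merge (FN,GV) at d=169/4; branch lengths FN→161/8, GV→85/8; new cluster FGNV
final tree: ((F:1,N:1):161/8,(G:21/2,V:21/2):85/8)
total length: 215/4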